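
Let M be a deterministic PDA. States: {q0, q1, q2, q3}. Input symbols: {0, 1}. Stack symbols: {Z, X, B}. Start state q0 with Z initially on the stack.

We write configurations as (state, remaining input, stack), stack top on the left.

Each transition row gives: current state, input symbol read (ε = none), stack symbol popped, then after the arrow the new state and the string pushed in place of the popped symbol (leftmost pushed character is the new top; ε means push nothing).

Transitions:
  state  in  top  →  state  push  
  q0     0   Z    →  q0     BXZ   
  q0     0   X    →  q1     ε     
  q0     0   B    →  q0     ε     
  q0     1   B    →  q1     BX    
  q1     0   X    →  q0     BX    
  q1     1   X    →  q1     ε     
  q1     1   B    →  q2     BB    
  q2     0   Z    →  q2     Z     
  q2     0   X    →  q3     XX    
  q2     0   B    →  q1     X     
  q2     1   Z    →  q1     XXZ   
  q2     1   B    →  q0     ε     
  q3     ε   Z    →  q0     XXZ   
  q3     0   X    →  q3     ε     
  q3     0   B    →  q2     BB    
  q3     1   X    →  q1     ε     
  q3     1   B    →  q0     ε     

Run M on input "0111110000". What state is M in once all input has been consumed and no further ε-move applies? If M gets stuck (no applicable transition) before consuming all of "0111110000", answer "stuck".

q1

(q0, 0111110000, Z) ⊢ (q0, 111110000, BXZ) ⊢ (q1, 11110000, BXXZ) ⊢ (q2, 1110000, BBXXZ) ⊢ (q0, 110000, BXXZ) ⊢ (q1, 10000, BXXXZ) ⊢ (q2, 0000, BBXXXZ) ⊢ (q1, 000, XBXXXZ) ⊢ (q0, 00, BXBXXXZ) ⊢ (q0, 0, XBXXXZ) ⊢ (q1, ε, BXXXZ)
All input consumed; M is in state q1.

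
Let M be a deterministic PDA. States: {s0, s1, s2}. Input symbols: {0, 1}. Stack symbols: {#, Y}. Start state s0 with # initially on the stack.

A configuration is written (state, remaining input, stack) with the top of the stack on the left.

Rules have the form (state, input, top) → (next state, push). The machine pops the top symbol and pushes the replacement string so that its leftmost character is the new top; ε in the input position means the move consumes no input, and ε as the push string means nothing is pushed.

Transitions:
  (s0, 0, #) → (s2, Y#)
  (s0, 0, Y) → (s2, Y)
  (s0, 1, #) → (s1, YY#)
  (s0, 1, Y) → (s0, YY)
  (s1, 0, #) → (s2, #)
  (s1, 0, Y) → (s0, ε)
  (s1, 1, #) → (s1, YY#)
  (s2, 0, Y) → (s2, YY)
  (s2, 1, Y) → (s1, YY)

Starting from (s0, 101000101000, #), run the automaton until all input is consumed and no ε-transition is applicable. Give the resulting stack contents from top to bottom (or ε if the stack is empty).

YYYYYYY#

(s0, 101000101000, #)
  read 1, top #: go to s1, push YY# → (s1, 01000101000, YY#)
  read 0, top Y: go to s0, push ε → (s0, 1000101000, Y#)
  read 1, top Y: go to s0, push YY → (s0, 000101000, YY#)
  read 0, top Y: go to s2, push Y → (s2, 00101000, YY#)
  read 0, top Y: go to s2, push YY → (s2, 0101000, YYY#)
  read 0, top Y: go to s2, push YY → (s2, 101000, YYYY#)
  read 1, top Y: go to s1, push YY → (s1, 01000, YYYYY#)
  read 0, top Y: go to s0, push ε → (s0, 1000, YYYY#)
  read 1, top Y: go to s0, push YY → (s0, 000, YYYYY#)
  read 0, top Y: go to s2, push Y → (s2, 00, YYYYY#)
  read 0, top Y: go to s2, push YY → (s2, 0, YYYYYY#)
  read 0, top Y: go to s2, push YY → (s2, ε, YYYYYYY#)
All input consumed in state s2 with stack YYYYYYY#.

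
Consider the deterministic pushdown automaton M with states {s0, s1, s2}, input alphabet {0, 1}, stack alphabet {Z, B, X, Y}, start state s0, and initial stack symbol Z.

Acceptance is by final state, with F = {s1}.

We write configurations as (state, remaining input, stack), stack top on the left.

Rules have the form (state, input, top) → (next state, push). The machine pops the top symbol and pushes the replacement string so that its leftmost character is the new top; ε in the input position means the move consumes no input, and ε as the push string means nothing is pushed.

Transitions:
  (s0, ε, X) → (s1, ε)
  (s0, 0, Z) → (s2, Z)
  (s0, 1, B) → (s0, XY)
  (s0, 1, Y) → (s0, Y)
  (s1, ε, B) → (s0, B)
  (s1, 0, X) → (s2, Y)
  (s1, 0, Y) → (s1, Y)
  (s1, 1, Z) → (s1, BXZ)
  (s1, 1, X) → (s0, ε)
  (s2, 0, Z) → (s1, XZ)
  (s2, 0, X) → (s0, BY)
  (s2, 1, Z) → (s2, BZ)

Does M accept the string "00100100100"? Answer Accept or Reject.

Accept

(s0, 00100100100, Z)
  read 0, top Z: go to s2, push Z → (s2, 0100100100, Z)
  read 0, top Z: go to s1, push XZ → (s1, 100100100, XZ)
  read 1, top X: go to s0, push ε → (s0, 00100100, Z)
  read 0, top Z: go to s2, push Z → (s2, 0100100, Z)
  read 0, top Z: go to s1, push XZ → (s1, 100100, XZ)
  read 1, top X: go to s0, push ε → (s0, 00100, Z)
  read 0, top Z: go to s2, push Z → (s2, 0100, Z)
  read 0, top Z: go to s1, push XZ → (s1, 100, XZ)
  read 1, top X: go to s0, push ε → (s0, 00, Z)
  read 0, top Z: go to s2, push Z → (s2, 0, Z)
  read 0, top Z: go to s1, push XZ → (s1, ε, XZ)
All input consumed; state s1 ∈ F.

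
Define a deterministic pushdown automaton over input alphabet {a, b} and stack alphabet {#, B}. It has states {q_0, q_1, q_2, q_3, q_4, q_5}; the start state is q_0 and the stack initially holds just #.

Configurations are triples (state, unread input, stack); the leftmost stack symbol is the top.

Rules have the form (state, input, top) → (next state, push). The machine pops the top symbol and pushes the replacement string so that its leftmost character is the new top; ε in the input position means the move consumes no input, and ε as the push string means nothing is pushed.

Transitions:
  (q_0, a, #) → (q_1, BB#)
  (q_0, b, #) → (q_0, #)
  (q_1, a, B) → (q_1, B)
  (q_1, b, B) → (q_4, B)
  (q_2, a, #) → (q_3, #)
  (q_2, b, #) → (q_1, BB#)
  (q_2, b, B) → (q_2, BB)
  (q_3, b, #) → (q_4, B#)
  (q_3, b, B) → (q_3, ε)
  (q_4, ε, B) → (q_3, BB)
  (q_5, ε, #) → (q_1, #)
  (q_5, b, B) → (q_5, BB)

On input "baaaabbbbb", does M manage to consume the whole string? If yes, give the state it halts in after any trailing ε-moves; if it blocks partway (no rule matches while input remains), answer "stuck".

(q_0, baaaabbbbb, #)
  read b, top #: go to q_0, push # → (q_0, aaaabbbbb, #)
  read a, top #: go to q_1, push BB# → (q_1, aaabbbbb, BB#)
  read a, top B: go to q_1, push B → (q_1, aabbbbb, BB#)
  read a, top B: go to q_1, push B → (q_1, abbbbb, BB#)
  read a, top B: go to q_1, push B → (q_1, bbbbb, BB#)
  read b, top B: go to q_4, push B → (q_4, bbbb, BB#)
  ε-move, top B: go to q_3, push BB → (q_3, bbbb, BBB#)
  read b, top B: go to q_3, push ε → (q_3, bbb, BB#)
  read b, top B: go to q_3, push ε → (q_3, bb, B#)
  read b, top B: go to q_3, push ε → (q_3, b, #)
  read b, top #: go to q_4, push B# → (q_4, ε, B#)
  ε-move, top B: go to q_3, push BB → (q_3, ε, BB#)
All input consumed; M is in state q_3.

q_3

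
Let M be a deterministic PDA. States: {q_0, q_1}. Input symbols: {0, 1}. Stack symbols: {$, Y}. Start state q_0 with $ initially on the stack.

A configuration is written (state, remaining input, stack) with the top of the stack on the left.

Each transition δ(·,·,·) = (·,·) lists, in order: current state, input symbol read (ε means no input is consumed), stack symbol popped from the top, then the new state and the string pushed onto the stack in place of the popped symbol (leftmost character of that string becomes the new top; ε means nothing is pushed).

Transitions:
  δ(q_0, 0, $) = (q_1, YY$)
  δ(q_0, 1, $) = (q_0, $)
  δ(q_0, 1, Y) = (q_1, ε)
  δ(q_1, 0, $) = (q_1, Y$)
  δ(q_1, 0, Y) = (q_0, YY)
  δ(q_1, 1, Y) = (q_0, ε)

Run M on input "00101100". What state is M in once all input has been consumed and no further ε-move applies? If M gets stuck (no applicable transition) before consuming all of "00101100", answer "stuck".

stuck

(q_0, 00101100, $) ⊢ (q_1, 0101100, YY$) ⊢ (q_0, 101100, YYY$) ⊢ (q_1, 01100, YY$) ⊢ (q_0, 1100, YYY$) ⊢ (q_1, 100, YY$) ⊢ (q_0, 00, Y$)
No transition for (q_0, 0, top Y); M blocks with input 00 remaining.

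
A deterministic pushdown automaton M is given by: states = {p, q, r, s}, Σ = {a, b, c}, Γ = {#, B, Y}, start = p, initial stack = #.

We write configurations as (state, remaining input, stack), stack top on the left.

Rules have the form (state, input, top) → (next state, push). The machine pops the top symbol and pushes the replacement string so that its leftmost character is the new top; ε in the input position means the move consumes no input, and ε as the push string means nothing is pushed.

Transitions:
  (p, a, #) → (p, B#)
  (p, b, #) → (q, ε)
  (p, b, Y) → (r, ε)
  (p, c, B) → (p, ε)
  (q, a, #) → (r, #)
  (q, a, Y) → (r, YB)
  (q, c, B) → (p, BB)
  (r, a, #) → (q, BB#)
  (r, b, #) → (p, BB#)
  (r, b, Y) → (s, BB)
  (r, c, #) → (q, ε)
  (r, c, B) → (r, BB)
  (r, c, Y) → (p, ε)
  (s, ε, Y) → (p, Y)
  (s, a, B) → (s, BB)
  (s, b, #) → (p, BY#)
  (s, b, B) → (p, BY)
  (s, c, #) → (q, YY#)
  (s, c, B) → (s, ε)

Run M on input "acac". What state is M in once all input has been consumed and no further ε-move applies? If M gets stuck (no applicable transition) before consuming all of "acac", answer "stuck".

p

(p, acac, #)
  read a, top #: go to p, push B# → (p, cac, B#)
  read c, top B: go to p, push ε → (p, ac, #)
  read a, top #: go to p, push B# → (p, c, B#)
  read c, top B: go to p, push ε → (p, ε, #)
All input consumed; M is in state p.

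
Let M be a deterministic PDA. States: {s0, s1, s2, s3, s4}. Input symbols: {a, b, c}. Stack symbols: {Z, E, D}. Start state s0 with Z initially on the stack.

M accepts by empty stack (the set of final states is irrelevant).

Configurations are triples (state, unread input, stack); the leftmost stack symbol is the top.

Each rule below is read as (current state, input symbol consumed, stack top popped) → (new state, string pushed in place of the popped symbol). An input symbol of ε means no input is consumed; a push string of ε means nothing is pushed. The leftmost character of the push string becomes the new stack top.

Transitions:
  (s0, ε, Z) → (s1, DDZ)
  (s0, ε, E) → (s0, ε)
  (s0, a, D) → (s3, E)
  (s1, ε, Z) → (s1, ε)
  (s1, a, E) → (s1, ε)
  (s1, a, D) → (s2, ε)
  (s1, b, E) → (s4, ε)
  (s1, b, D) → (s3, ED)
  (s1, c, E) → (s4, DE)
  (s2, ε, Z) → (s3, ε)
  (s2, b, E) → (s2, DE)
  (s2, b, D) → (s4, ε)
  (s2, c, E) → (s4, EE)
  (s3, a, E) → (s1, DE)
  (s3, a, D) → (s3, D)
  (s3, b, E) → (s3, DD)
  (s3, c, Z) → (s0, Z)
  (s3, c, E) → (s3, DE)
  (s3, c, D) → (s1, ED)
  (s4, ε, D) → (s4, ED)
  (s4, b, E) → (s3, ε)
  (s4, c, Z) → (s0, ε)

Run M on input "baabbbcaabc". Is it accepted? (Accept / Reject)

Accept

(s0, baabbbcaabc, Z)
  ε-move, top Z: go to s1, push DDZ → (s1, baabbbcaabc, DDZ)
  read b, top D: go to s3, push ED → (s3, aabbbcaabc, EDDZ)
  read a, top E: go to s1, push DE → (s1, abbbcaabc, DEDDZ)
  read a, top D: go to s2, push ε → (s2, bbbcaabc, EDDZ)
  read b, top E: go to s2, push DE → (s2, bbcaabc, DEDDZ)
  read b, top D: go to s4, push ε → (s4, bcaabc, EDDZ)
  read b, top E: go to s3, push ε → (s3, caabc, DDZ)
  read c, top D: go to s1, push ED → (s1, aabc, EDDZ)
  read a, top E: go to s1, push ε → (s1, abc, DDZ)
  read a, top D: go to s2, push ε → (s2, bc, DZ)
  read b, top D: go to s4, push ε → (s4, c, Z)
  read c, top Z: go to s0, push ε → (s0, ε, ε)
All input consumed and the stack is empty.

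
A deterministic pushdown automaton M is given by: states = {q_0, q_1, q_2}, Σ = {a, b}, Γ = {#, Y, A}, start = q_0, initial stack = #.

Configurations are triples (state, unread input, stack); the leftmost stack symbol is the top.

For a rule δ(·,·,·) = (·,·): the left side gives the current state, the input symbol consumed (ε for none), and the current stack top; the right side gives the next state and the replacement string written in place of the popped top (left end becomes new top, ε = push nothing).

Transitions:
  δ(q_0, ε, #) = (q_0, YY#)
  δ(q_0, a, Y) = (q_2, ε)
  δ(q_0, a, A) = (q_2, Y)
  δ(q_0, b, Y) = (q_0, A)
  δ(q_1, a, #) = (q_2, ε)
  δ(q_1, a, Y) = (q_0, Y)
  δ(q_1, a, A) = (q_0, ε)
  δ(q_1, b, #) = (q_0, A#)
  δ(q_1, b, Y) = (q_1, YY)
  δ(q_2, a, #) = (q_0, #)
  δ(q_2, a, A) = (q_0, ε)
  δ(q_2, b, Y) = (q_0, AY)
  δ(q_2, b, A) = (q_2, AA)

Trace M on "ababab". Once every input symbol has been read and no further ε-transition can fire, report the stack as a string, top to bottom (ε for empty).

AYYY#

(q_0, ababab, #) ⊢ (q_0, ababab, YY#) ⊢ (q_2, babab, Y#) ⊢ (q_0, abab, AY#) ⊢ (q_2, bab, YY#) ⊢ (q_0, ab, AYY#) ⊢ (q_2, b, YYY#) ⊢ (q_0, ε, AYYY#)
All input consumed in state q_0 with stack AYYY#.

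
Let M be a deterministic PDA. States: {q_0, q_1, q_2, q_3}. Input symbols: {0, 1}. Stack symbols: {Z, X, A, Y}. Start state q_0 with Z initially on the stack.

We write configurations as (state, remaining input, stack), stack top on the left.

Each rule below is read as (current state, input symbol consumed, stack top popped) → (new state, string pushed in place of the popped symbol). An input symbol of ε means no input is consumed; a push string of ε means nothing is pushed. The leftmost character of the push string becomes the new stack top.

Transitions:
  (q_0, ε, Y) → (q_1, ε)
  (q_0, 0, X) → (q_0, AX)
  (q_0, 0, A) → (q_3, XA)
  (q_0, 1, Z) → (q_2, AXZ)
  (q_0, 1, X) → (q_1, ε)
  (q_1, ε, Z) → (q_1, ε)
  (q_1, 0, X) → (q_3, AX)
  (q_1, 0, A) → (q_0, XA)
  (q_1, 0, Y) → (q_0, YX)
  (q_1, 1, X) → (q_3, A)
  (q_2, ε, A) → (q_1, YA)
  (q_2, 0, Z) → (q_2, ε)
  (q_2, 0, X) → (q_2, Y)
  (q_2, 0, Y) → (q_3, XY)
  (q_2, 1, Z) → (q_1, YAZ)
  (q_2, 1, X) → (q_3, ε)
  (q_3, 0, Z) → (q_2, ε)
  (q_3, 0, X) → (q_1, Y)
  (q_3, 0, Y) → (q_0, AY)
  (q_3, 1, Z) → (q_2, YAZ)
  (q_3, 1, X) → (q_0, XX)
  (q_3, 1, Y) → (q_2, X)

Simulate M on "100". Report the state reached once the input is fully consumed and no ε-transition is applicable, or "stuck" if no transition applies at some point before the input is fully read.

q_3

(q_0, 100, Z)
  read 1, top Z: go to q_2, push AXZ → (q_2, 00, AXZ)
  ε-move, top A: go to q_1, push YA → (q_1, 00, YAXZ)
  read 0, top Y: go to q_0, push YX → (q_0, 0, YXAXZ)
  ε-move, top Y: go to q_1, push ε → (q_1, 0, XAXZ)
  read 0, top X: go to q_3, push AX → (q_3, ε, AXAXZ)
All input consumed; M is in state q_3.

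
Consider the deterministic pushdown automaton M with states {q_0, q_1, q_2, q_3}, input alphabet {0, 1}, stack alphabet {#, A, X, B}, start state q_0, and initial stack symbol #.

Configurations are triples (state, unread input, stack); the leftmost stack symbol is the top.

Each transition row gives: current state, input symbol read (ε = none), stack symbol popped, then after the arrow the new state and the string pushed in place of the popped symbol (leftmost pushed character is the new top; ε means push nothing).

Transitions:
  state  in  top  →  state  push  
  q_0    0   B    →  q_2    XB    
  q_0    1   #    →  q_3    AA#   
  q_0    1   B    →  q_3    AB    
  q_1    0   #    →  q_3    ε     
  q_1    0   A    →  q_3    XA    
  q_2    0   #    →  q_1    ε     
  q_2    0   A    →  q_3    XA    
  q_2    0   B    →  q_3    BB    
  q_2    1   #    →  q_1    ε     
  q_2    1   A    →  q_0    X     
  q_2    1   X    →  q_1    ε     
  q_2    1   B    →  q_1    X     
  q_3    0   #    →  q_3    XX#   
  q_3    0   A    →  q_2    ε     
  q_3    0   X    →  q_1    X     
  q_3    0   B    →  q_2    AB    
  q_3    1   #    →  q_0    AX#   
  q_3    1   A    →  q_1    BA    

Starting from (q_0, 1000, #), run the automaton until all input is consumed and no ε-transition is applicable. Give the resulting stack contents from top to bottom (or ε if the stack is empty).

(q_0, 1000, #) ⊢ (q_3, 000, AA#) ⊢ (q_2, 00, A#) ⊢ (q_3, 0, XA#) ⊢ (q_1, ε, XA#)
All input consumed in state q_1 with stack XA#.

XA#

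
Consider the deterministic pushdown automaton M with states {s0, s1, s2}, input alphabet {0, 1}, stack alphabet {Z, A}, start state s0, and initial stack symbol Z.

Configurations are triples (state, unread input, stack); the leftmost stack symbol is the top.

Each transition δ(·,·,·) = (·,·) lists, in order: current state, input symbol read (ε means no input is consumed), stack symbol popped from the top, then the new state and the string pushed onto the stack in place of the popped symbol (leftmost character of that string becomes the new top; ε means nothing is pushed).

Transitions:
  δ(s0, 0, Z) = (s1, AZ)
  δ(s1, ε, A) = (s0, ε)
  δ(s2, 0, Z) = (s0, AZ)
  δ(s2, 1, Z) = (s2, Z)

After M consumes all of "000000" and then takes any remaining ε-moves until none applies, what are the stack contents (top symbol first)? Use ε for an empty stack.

(s0, 000000, Z)
  read 0, top Z: go to s1, push AZ → (s1, 00000, AZ)
  ε-move, top A: go to s0, push ε → (s0, 00000, Z)
  read 0, top Z: go to s1, push AZ → (s1, 0000, AZ)
  ε-move, top A: go to s0, push ε → (s0, 0000, Z)
  read 0, top Z: go to s1, push AZ → (s1, 000, AZ)
  ε-move, top A: go to s0, push ε → (s0, 000, Z)
  read 0, top Z: go to s1, push AZ → (s1, 00, AZ)
  ε-move, top A: go to s0, push ε → (s0, 00, Z)
  read 0, top Z: go to s1, push AZ → (s1, 0, AZ)
  ε-move, top A: go to s0, push ε → (s0, 0, Z)
  read 0, top Z: go to s1, push AZ → (s1, ε, AZ)
  ε-move, top A: go to s0, push ε → (s0, ε, Z)
All input consumed in state s0 with stack Z.

Z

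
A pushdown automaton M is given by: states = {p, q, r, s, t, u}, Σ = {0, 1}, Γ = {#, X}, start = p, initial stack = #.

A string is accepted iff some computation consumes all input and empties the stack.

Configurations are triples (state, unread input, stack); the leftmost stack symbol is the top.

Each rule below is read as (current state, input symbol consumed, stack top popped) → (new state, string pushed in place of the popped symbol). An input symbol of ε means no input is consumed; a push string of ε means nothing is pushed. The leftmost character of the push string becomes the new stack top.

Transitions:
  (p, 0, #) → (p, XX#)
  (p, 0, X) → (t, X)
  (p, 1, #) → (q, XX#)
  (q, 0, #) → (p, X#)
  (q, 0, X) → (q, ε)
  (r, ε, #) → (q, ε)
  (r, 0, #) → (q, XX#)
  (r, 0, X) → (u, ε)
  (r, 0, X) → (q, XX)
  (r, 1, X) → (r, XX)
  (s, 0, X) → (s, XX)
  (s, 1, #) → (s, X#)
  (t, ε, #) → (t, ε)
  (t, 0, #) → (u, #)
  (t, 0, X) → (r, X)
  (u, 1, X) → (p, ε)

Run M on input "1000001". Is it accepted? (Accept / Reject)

Reject

No computation consumes all input and empties the stack.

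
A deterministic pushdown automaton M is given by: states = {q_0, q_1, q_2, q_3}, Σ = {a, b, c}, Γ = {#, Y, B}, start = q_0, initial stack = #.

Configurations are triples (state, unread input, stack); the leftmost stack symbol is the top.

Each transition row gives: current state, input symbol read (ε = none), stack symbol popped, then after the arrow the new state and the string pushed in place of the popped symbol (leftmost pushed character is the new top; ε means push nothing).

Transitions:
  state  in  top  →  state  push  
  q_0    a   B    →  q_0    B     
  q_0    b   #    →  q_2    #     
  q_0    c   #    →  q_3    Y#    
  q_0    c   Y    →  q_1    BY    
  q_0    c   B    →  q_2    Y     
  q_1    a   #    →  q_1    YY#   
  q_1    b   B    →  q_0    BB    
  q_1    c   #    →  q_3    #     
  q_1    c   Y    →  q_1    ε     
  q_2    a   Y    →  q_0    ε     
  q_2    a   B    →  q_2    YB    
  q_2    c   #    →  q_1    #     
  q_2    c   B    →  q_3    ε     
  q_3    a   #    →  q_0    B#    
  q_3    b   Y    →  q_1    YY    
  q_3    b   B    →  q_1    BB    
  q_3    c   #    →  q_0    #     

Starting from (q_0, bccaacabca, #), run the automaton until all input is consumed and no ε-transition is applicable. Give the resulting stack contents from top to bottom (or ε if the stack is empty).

(q_0, bccaacabca, #)
  read b, top #: go to q_2, push # → (q_2, ccaacabca, #)
  read c, top #: go to q_1, push # → (q_1, caacabca, #)
  read c, top #: go to q_3, push # → (q_3, aacabca, #)
  read a, top #: go to q_0, push B# → (q_0, acabca, B#)
  read a, top B: go to q_0, push B → (q_0, cabca, B#)
  read c, top B: go to q_2, push Y → (q_2, abca, Y#)
  read a, top Y: go to q_0, push ε → (q_0, bca, #)
  read b, top #: go to q_2, push # → (q_2, ca, #)
  read c, top #: go to q_1, push # → (q_1, a, #)
  read a, top #: go to q_1, push YY# → (q_1, ε, YY#)
All input consumed in state q_1 with stack YY#.

YY#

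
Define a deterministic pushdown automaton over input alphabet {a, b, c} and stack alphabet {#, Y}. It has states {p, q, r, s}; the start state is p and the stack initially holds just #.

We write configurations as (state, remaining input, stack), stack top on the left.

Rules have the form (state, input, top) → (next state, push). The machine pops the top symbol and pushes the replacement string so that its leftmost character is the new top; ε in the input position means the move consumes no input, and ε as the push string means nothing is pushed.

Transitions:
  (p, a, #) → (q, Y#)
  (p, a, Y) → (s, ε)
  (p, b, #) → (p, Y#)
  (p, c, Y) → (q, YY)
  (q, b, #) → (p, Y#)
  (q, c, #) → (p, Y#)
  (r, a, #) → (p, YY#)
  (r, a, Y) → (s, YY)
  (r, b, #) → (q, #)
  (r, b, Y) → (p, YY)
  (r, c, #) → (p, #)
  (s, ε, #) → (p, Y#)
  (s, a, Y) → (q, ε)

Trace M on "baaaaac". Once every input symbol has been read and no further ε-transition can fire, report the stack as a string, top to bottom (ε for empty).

YY#

(p, baaaaac, #)
  read b, top #: go to p, push Y# → (p, aaaaac, Y#)
  read a, top Y: go to s, push ε → (s, aaaac, #)
  ε-move, top #: go to p, push Y# → (p, aaaac, Y#)
  read a, top Y: go to s, push ε → (s, aaac, #)
  ε-move, top #: go to p, push Y# → (p, aaac, Y#)
  read a, top Y: go to s, push ε → (s, aac, #)
  ε-move, top #: go to p, push Y# → (p, aac, Y#)
  read a, top Y: go to s, push ε → (s, ac, #)
  ε-move, top #: go to p, push Y# → (p, ac, Y#)
  read a, top Y: go to s, push ε → (s, c, #)
  ε-move, top #: go to p, push Y# → (p, c, Y#)
  read c, top Y: go to q, push YY → (q, ε, YY#)
All input consumed in state q with stack YY#.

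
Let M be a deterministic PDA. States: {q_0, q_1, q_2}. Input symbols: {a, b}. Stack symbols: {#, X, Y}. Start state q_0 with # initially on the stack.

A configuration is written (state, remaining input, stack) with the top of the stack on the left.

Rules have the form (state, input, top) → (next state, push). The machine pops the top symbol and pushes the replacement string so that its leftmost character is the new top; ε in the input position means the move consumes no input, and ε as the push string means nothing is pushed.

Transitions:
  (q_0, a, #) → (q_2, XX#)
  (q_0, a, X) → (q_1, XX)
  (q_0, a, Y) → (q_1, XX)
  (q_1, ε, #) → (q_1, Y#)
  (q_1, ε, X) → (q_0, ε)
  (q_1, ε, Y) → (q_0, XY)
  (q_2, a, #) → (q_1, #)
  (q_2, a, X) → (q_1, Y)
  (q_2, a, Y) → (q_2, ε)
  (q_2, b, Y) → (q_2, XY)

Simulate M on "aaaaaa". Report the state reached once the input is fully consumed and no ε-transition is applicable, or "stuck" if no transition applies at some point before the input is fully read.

q_0

(q_0, aaaaaa, #)
  read a, top #: go to q_2, push XX# → (q_2, aaaaa, XX#)
  read a, top X: go to q_1, push Y → (q_1, aaaa, YX#)
  ε-move, top Y: go to q_0, push XY → (q_0, aaaa, XYX#)
  read a, top X: go to q_1, push XX → (q_1, aaa, XXYX#)
  ε-move, top X: go to q_0, push ε → (q_0, aaa, XYX#)
  read a, top X: go to q_1, push XX → (q_1, aa, XXYX#)
  ε-move, top X: go to q_0, push ε → (q_0, aa, XYX#)
  read a, top X: go to q_1, push XX → (q_1, a, XXYX#)
  ε-move, top X: go to q_0, push ε → (q_0, a, XYX#)
  read a, top X: go to q_1, push XX → (q_1, ε, XXYX#)
  ε-move, top X: go to q_0, push ε → (q_0, ε, XYX#)
All input consumed; M is in state q_0.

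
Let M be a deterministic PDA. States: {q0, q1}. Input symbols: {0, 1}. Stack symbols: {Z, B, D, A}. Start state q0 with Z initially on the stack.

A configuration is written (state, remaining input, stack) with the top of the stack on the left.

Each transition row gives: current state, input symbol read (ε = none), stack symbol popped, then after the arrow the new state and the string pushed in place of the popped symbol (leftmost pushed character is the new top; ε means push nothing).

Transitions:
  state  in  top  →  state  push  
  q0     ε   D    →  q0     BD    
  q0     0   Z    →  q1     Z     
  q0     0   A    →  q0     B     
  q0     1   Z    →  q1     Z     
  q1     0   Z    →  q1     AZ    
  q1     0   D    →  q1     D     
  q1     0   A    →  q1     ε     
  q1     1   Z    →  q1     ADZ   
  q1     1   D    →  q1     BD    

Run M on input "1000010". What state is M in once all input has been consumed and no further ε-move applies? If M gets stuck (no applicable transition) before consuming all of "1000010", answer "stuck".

q1

(q0, 1000010, Z)
  read 1, top Z: go to q1, push Z → (q1, 000010, Z)
  read 0, top Z: go to q1, push AZ → (q1, 00010, AZ)
  read 0, top A: go to q1, push ε → (q1, 0010, Z)
  read 0, top Z: go to q1, push AZ → (q1, 010, AZ)
  read 0, top A: go to q1, push ε → (q1, 10, Z)
  read 1, top Z: go to q1, push ADZ → (q1, 0, ADZ)
  read 0, top A: go to q1, push ε → (q1, ε, DZ)
All input consumed; M is in state q1.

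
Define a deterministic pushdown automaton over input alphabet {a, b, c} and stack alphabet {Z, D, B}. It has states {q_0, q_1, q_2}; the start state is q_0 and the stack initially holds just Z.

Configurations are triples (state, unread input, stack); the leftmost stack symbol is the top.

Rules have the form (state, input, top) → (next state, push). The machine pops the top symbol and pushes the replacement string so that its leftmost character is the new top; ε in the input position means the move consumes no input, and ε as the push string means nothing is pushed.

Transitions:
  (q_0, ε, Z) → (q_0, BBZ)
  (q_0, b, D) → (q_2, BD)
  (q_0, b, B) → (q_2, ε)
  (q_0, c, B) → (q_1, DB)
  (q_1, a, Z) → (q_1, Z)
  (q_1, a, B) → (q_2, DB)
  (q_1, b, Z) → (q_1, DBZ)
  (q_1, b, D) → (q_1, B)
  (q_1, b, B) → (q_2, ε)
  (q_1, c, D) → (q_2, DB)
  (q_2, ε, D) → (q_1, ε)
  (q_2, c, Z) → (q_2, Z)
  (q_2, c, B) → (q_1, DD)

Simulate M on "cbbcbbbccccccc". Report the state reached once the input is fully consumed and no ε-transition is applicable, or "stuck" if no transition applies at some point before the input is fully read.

q_2

(q_0, cbbcbbbccccccc, Z)
  ε-move, top Z: go to q_0, push BBZ → (q_0, cbbcbbbccccccc, BBZ)
  read c, top B: go to q_1, push DB → (q_1, bbcbbbccccccc, DBBZ)
  read b, top D: go to q_1, push B → (q_1, bcbbbccccccc, BBBZ)
  read b, top B: go to q_2, push ε → (q_2, cbbbccccccc, BBZ)
  read c, top B: go to q_1, push DD → (q_1, bbbccccccc, DDBZ)
  read b, top D: go to q_1, push B → (q_1, bbccccccc, BDBZ)
  read b, top B: go to q_2, push ε → (q_2, bccccccc, DBZ)
  ε-move, top D: go to q_1, push ε → (q_1, bccccccc, BZ)
  read b, top B: go to q_2, push ε → (q_2, ccccccc, Z)
  read c, top Z: go to q_2, push Z → (q_2, cccccc, Z)
  read c, top Z: go to q_2, push Z → (q_2, ccccc, Z)
  read c, top Z: go to q_2, push Z → (q_2, cccc, Z)
  read c, top Z: go to q_2, push Z → (q_2, ccc, Z)
  read c, top Z: go to q_2, push Z → (q_2, cc, Z)
  read c, top Z: go to q_2, push Z → (q_2, c, Z)
  read c, top Z: go to q_2, push Z → (q_2, ε, Z)
All input consumed; M is in state q_2.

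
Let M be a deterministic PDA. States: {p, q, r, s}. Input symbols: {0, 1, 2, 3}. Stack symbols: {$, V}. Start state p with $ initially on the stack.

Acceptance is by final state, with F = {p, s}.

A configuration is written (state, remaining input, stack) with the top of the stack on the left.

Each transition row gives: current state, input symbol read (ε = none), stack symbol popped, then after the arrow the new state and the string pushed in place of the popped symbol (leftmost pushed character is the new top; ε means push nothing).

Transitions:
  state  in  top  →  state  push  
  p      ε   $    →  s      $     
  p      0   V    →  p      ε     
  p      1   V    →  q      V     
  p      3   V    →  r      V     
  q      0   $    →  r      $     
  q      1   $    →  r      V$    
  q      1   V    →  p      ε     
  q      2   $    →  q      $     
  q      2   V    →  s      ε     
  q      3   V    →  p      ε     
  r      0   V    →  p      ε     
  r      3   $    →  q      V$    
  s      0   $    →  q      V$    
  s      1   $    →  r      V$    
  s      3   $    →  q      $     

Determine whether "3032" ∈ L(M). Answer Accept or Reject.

(p, 3032, $) ⊢ (s, 3032, $) ⊢ (q, 032, $) ⊢ (r, 32, $) ⊢ (q, 2, V$) ⊢ (s, ε, $)
All input consumed; state s ∈ F.

Accept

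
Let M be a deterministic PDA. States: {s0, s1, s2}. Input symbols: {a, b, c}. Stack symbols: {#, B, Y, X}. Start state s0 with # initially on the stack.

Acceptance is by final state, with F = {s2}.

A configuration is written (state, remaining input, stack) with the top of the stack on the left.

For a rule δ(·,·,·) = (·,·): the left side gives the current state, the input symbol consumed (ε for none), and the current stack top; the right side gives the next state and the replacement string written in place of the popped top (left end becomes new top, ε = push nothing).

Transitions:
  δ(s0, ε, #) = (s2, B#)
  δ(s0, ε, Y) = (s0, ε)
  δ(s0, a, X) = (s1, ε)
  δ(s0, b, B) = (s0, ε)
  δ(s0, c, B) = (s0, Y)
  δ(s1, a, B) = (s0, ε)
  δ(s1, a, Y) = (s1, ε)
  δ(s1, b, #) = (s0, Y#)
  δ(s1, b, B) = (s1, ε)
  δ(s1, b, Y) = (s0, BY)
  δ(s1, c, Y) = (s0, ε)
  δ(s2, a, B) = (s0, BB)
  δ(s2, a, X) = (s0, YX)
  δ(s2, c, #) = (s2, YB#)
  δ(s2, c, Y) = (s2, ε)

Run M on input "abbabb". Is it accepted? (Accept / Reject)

Accept

(s0, abbabb, #)
  ε-move, top #: go to s2, push B# → (s2, abbabb, B#)
  read a, top B: go to s0, push BB → (s0, bbabb, BB#)
  read b, top B: go to s0, push ε → (s0, babb, B#)
  read b, top B: go to s0, push ε → (s0, abb, #)
  ε-move, top #: go to s2, push B# → (s2, abb, B#)
  read a, top B: go to s0, push BB → (s0, bb, BB#)
  read b, top B: go to s0, push ε → (s0, b, B#)
  read b, top B: go to s0, push ε → (s0, ε, #)
  ε-move, top #: go to s2, push B# → (s2, ε, B#)
All input consumed; state s2 ∈ F.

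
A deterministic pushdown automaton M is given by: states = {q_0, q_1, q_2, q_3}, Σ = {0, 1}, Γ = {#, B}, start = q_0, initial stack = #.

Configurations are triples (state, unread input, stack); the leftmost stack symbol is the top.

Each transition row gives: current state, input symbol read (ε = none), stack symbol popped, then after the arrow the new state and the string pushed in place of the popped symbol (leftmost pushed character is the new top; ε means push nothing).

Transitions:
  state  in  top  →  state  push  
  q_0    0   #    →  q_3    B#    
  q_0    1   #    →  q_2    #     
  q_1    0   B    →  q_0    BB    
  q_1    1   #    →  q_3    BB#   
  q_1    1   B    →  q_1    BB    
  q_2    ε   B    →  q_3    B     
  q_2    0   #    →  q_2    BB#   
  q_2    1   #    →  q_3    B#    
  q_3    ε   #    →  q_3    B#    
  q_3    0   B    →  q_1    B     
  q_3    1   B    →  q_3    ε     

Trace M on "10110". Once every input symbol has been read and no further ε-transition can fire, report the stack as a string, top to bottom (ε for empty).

(q_0, 10110, #) ⊢ (q_2, 0110, #) ⊢ (q_2, 110, BB#) ⊢ (q_3, 110, BB#) ⊢ (q_3, 10, B#) ⊢ (q_3, 0, #) ⊢ (q_3, 0, B#) ⊢ (q_1, ε, B#)
All input consumed in state q_1 with stack B#.

B#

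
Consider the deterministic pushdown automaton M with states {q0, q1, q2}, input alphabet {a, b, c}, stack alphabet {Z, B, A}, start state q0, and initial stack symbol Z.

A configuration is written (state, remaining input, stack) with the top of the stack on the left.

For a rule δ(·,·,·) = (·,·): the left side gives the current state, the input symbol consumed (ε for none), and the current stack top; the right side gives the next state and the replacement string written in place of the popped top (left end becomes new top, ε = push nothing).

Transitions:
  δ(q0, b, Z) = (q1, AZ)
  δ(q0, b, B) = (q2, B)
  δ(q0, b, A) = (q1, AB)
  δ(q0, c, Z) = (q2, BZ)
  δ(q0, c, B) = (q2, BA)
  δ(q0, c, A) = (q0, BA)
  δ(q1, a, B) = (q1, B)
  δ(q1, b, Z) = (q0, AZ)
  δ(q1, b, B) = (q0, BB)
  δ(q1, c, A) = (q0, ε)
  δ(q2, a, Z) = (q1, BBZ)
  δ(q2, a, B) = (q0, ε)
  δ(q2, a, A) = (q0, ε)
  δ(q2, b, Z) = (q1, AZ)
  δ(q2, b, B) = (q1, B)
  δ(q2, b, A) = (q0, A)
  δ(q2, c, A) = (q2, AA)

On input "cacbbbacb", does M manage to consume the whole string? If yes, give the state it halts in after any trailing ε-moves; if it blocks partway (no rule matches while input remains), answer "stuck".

(q0, cacbbbacb, Z)
  read c, top Z: go to q2, push BZ → (q2, acbbbacb, BZ)
  read a, top B: go to q0, push ε → (q0, cbbbacb, Z)
  read c, top Z: go to q2, push BZ → (q2, bbbacb, BZ)
  read b, top B: go to q1, push B → (q1, bbacb, BZ)
  read b, top B: go to q0, push BB → (q0, bacb, BBZ)
  read b, top B: go to q2, push B → (q2, acb, BBZ)
  read a, top B: go to q0, push ε → (q0, cb, BZ)
  read c, top B: go to q2, push BA → (q2, b, BAZ)
  read b, top B: go to q1, push B → (q1, ε, BAZ)
All input consumed; M is in state q1.

q1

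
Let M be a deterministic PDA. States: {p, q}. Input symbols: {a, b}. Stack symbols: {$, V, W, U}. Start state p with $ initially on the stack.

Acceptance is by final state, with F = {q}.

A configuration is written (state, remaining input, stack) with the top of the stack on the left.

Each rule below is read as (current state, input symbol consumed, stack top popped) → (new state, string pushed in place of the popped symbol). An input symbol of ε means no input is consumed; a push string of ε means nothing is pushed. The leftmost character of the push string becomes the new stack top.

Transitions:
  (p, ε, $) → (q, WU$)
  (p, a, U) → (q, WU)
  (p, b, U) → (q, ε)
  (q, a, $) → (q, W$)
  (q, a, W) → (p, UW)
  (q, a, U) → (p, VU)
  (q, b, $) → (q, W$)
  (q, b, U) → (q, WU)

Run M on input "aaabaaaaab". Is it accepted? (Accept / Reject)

(p, aaabaaaaab, $)
  ε-move, top $: go to q, push WU$ → (q, aaabaaaaab, WU$)
  read a, top W: go to p, push UW → (p, aabaaaaab, UWU$)
  read a, top U: go to q, push WU → (q, abaaaaab, WUWU$)
  read a, top W: go to p, push UW → (p, baaaaab, UWUWU$)
  read b, top U: go to q, push ε → (q, aaaaab, WUWU$)
  read a, top W: go to p, push UW → (p, aaaab, UWUWU$)
  read a, top U: go to q, push WU → (q, aaab, WUWUWU$)
  read a, top W: go to p, push UW → (p, aab, UWUWUWU$)
  read a, top U: go to q, push WU → (q, ab, WUWUWUWU$)
  read a, top W: go to p, push UW → (p, b, UWUWUWUWU$)
  read b, top U: go to q, push ε → (q, ε, WUWUWUWU$)
All input consumed; state q ∈ F.

Accept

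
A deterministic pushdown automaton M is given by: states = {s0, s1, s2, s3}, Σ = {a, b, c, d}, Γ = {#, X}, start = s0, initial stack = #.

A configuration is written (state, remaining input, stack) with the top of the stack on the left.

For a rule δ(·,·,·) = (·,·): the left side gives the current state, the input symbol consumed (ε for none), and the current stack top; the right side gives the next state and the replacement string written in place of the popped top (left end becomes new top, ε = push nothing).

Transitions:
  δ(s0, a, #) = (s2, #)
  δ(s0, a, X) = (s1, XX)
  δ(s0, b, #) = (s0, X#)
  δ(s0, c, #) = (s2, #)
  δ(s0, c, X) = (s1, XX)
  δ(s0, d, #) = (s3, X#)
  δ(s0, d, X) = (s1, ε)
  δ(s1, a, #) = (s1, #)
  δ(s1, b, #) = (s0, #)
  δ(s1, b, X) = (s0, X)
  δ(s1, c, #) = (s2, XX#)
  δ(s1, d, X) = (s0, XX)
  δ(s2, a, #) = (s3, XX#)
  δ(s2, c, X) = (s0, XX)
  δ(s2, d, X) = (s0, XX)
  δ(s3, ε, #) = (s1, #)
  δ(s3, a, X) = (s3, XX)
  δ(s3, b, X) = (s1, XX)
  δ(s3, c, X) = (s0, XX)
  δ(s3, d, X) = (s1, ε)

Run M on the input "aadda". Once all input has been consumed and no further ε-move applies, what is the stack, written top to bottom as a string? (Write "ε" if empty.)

XXX#

(s0, aadda, #)
  read a, top #: go to s2, push # → (s2, adda, #)
  read a, top #: go to s3, push XX# → (s3, dda, XX#)
  read d, top X: go to s1, push ε → (s1, da, X#)
  read d, top X: go to s0, push XX → (s0, a, XX#)
  read a, top X: go to s1, push XX → (s1, ε, XXX#)
All input consumed in state s1 with stack XXX#.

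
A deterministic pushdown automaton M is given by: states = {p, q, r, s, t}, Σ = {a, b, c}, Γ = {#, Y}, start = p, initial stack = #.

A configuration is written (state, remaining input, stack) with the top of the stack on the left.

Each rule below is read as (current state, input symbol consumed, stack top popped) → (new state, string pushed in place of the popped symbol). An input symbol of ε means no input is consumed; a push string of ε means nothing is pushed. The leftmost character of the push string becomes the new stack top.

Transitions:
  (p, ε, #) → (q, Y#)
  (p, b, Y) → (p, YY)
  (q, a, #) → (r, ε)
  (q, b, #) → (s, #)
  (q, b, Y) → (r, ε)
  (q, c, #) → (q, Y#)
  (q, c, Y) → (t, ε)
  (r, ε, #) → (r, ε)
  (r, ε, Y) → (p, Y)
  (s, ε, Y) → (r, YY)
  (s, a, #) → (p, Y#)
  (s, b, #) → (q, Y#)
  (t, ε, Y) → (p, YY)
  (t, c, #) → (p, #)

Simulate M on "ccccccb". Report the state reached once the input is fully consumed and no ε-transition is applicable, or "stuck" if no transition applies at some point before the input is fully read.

r

(p, ccccccb, #)
  ε-move, top #: go to q, push Y# → (q, ccccccb, Y#)
  read c, top Y: go to t, push ε → (t, cccccb, #)
  read c, top #: go to p, push # → (p, ccccb, #)
  ε-move, top #: go to q, push Y# → (q, ccccb, Y#)
  read c, top Y: go to t, push ε → (t, cccb, #)
  read c, top #: go to p, push # → (p, ccb, #)
  ε-move, top #: go to q, push Y# → (q, ccb, Y#)
  read c, top Y: go to t, push ε → (t, cb, #)
  read c, top #: go to p, push # → (p, b, #)
  ε-move, top #: go to q, push Y# → (q, b, Y#)
  read b, top Y: go to r, push ε → (r, ε, #)
  ε-move, top #: go to r, push ε → (r, ε, ε)
All input consumed; M is in state r.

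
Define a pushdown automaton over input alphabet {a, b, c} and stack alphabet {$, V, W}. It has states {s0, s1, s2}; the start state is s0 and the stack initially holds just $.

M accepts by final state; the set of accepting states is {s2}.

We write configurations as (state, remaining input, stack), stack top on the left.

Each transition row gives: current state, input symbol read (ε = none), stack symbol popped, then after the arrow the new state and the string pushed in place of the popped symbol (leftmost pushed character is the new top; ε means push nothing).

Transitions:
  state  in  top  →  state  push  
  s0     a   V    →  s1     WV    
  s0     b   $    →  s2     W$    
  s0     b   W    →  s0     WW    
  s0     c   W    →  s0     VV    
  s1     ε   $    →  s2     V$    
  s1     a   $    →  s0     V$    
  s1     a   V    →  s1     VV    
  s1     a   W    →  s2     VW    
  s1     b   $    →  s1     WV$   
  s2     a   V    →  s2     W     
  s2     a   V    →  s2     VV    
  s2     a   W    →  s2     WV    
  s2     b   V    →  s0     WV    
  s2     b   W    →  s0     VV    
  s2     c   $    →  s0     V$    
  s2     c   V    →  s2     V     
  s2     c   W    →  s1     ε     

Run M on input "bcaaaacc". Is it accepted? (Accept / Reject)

Accept

One accepting computation: (s0, bcaaaacc, $) ⊢ (s2, caaaacc, W$) ⊢ (s1, aaaacc, $) ⊢ (s0, aaacc, V$) ⊢ (s1, aacc, WV$) ⊢ (s2, acc, VWV$) ⊢ (s2, cc, VVWV$) ⊢ (s2, c, VVWV$) ⊢ (s2, ε, VVWV$)
All input consumed and state s2 ∈ F.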